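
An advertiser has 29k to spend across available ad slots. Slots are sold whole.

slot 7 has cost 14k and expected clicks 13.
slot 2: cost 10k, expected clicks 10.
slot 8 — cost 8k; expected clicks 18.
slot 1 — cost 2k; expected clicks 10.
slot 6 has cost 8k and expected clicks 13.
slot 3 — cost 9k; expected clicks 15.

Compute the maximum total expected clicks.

Treat it as a binary knapsack problem.
slot 2 + slot 8 + slot 1 + slot 3: cost 10 + 8 + 2 + 9 = 29 ≤ 29, expected clicks 10 + 18 + 10 + 15 = 53.
slot 8 + slot 1 + slot 6 + slot 3: cost 8 + 2 + 8 + 9 = 27 ≤ 29, expected clicks 18 + 10 + 13 + 15 = 56.
Best is slot 8, slot 1, slot 6, and slot 3 with total expected clicks 56.

56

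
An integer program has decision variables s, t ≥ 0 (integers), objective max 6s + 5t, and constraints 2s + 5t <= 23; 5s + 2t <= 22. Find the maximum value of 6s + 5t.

The continuous relaxation peaks at (3.05, 3.38) with value 35.19; rounding to a feasible lattice point costs some objective.
(s,t)=(3,3): 2·3+5·3=21≤23, 5·3+2·3=21≤22, objective 33.
(s,t)=(3,2): 2·3+5·2=16≤23, 5·3+2·2=19≤22, objective 28.
(s,t)=(2,3): 2·2+5·3=19≤23, 5·2+2·3=16≤22, objective 27.
No feasible integer point exceeds 33.

33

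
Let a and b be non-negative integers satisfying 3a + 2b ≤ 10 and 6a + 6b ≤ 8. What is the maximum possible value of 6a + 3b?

6

The continuous relaxation peaks at (1.33, 0) with value 8.00; rounding to a feasible lattice point costs some objective.
(a,b)=(1,0) is feasible, giving 6.
(a,b)=(0,1) is feasible, giving 3.
No feasible integer point exceeds 6.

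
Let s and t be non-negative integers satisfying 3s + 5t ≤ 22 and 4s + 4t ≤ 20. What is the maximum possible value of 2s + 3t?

Relaxing integrality, the LP optimum is 13.50 at (s,t) = (1.5, 3.5), which is not an integer point.
(s,t)=(2,3): 3·2+5·3=21≤22, 4·2+4·3=20≤20, objective 13.
(s,t)=(0,4): 3·0+5·4=20≤22, 4·0+4·4=16≤20, objective 12.
(s,t)=(3,2): 3·3+5·2=19≤22, 4·3+4·2=20≤20, objective 12.
No feasible integer point exceeds 13.

13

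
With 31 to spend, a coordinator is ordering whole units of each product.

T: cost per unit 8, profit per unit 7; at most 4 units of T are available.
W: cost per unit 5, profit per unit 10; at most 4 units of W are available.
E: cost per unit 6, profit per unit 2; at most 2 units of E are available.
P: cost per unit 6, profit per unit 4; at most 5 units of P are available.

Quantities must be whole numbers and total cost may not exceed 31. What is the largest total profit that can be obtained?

Take 1×T and 4×W: cost 28 ≤ 31, profit 1·7 + 4·10 = 47.
W has the best ratio (10/5) and is taken to its limit of 4; remaining capacity is filled optimally with the others.

47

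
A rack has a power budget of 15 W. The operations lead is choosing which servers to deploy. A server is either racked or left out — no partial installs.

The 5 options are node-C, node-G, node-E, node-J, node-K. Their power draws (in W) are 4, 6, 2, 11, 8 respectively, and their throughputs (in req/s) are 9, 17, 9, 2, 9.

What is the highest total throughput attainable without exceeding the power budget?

35

Allowing fractional choices, the relaxed optimum would be about 38.4, but servers are indivisible.
node-C + node-G + node-E: power draw 4 + 6 + 2 = 12 ≤ 15, throughput 9 + 17 + 9 = 35.
node-C + node-E + node-K: power draw 4 + 2 + 8 = 14 ≤ 15, throughput 9 + 9 + 9 = 27.
node-G + node-E: power draw 6 + 2 = 8 ≤ 15, throughput 17 + 9 = 26.
Best is node-C, node-G, and node-E with total throughput 35.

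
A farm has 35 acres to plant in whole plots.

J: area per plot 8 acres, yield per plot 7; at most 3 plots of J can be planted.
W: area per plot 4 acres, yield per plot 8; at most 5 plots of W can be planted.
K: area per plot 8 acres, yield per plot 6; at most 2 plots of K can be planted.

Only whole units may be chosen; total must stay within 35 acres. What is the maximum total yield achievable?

1×J and 5×W: area 28 ≤ 35, yield 1·7 + 5·8 = 47.
5×W and 1×K: area 28 ≤ 35, yield 5·8 + 1·6 = 46.
Best is 47.

47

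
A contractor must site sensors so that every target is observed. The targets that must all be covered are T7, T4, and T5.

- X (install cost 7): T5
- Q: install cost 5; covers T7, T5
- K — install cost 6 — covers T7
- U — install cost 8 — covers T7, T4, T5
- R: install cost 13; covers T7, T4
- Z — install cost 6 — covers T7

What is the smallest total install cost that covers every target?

8

The greedy cost-per-new-target heuristic would pick Q and U for 13, but a cheaper cover exists.
U alone covers T7, T4, T5 — every target.
Total install cost: 8.
No cover costs less than 8.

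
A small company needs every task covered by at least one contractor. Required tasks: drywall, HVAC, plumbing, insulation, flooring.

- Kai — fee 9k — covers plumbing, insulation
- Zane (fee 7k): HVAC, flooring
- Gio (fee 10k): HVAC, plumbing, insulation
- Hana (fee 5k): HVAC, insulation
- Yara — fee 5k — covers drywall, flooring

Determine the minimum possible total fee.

The greedy cost-per-new-task heuristic would pick Hana, Yara, and Kai for 19, but a cheaper cover exists.
Choose Gio and Yara: together they cover drywall, HVAC, plumbing, insulation, flooring — every task.
Total fee: 10 + 5 = 15.
No cover costs less than 15.

15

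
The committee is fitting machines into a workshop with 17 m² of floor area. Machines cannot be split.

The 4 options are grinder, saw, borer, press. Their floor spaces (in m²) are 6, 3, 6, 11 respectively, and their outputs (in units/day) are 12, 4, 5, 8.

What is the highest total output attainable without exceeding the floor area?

Take grinder, saw, and borer: floor space 6 + 3 + 6 = 15 ≤ 17, output 12 + 4 + 5 = 21.
No other feasible combination does better.

21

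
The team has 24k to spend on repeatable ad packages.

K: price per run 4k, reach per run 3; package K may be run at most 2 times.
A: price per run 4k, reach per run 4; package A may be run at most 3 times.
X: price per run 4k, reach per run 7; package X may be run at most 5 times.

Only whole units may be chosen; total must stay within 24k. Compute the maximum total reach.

39

Take 1×A and 5×X: price 24 ≤ 24, reach 1·4 + 5·7 = 39.
X has the best ratio (7/4) and is taken to its limit of 5; remaining capacity is filled optimally with the others.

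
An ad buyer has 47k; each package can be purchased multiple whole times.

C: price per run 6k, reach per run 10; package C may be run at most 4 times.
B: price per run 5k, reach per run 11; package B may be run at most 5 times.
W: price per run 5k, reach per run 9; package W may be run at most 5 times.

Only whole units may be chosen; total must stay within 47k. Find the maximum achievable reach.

93

2×C, 5×B, and 2×W: price 47 ≤ 47, reach 2·10 + 5·11 + 2·9 = 93.
1×C, 5×B, and 3×W: price 46 ≤ 47, reach 1·10 + 5·11 + 3·9 = 92.
Best is 93.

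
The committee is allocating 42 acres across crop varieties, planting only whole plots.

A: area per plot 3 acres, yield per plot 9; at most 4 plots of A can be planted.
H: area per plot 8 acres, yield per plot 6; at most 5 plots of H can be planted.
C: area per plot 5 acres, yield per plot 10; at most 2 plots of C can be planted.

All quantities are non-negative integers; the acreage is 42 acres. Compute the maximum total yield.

Take 4×A, 2×H, and 2×C: area 38 ≤ 42, yield 4·9 + 2·6 + 2·10 = 68.
A has the best ratio (9/3) and is taken to its limit of 4; remaining capacity is filled optimally with the others.

68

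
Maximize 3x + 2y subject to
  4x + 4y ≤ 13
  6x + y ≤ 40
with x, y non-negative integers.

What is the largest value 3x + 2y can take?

9

The continuous relaxation peaks at (3.25, 0) with value 9.75; rounding to a feasible lattice point costs some objective.
(x,y)=(3,0): 4·3+4·0=12≤13, 6·3+1·0=18≤40, objective 9.
(x,y)=(2,1): 4·2+4·1=12≤13, 6·2+1·1=13≤40, objective 8.
Maximum is 9 at (x,y)=(3,0).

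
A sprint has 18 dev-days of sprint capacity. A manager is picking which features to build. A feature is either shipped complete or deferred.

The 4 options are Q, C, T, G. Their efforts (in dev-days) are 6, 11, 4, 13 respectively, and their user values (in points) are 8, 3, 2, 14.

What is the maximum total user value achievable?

Allowing fractional choices, the relaxed optimum would be about 20.9, but features are indivisible.
G: effort 13 ≤ 18, user value 14.
T + G: effort 4 + 13 = 17 ≤ 18, user value 2 + 14 = 16.
Best is T and G with total user value 16.

16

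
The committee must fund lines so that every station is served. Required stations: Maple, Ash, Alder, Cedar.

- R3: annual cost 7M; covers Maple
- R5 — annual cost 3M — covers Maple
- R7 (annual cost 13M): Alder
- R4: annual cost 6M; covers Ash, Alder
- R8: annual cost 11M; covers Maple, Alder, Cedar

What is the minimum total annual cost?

17

The greedy cost-per-new-station heuristic would pick R5, R4, and R8 for 20, but a cheaper cover exists.
Choose R4 and R8: together they cover Maple, Ash, Alder, Cedar — every station.
Total annual cost: 6 + 11 = 17.
No cover costs less than 17.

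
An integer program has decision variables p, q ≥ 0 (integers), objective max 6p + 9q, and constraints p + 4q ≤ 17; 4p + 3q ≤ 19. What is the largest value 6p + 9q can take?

42

The continuous relaxation peaks at (1.92, 3.77) with value 45.46; rounding to a feasible lattice point costs some objective.
(p,q)=(1,4): 1·1+4·4=17≤17, 4·1+3·4=16≤19, objective 42.
(p,q)=(2,3): 1·2+4·3=14≤17, 4·2+3·3=17≤19, objective 39.
(p,q)=(0,4): 1·0+4·4=16≤17, 4·0+3·4=12≤19, objective 36.
No feasible integer point exceeds 42.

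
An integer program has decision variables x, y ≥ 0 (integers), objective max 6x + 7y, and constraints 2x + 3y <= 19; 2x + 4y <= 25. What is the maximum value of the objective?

(x,y)=(8,1): 2·8+3·1=19≤19, 2·8+4·1=20≤25, objective 55.
(x,y)=(9,0): 2·9+3·0=18≤19, 2·9+4·0=18≤25, objective 54.
(x,y)=(7,1): 2·7+3·1=17≤19, 2·7+4·1=18≤25, objective 49.
(x,y)=(8,0): 2·8+3·0=16≤19, 2·8+4·0=16≤25, objective 48.
Maximum is 55 at (x,y)=(8,1).

55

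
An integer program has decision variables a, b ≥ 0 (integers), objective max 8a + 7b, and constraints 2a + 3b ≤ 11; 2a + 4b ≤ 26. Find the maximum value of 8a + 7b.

(a,b)=(5,0): 2·5+3·0=10≤11, 2·5+4·0=10≤26, objective 40.
(a,b)=(4,1): 2·4+3·1=11≤11, 2·4+4·1=12≤26, objective 39.
(a,b)=(4,0): 2·4+3·0=8≤11, 2·4+4·0=8≤26, objective 32.
The best lattice point is (5,0), giving 40.

40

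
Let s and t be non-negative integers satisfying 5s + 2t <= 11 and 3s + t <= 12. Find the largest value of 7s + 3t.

(s,t)=(1,3): 5·1+2·3=11≤11, 3·1+1·3=6≤12, objective 16.
(s,t)=(0,5): 5·0+2·5=10≤11, 3·0+1·5=5≤12, objective 15.
Maximum is 16 at (s,t)=(1,3).

16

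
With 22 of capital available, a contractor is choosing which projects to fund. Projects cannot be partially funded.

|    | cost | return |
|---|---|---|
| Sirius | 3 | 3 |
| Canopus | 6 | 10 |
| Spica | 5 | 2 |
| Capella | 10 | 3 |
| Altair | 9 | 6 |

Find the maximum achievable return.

Take Sirius, Canopus, and Altair: cost 3 + 6 + 9 = 18 ≤ 22, return 3 + 10 + 6 = 19.
No other feasible combination does better.

19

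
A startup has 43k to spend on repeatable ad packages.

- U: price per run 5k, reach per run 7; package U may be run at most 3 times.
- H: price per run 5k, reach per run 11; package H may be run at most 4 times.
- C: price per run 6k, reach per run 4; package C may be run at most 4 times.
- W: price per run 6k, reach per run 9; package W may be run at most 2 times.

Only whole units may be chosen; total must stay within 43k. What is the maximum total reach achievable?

76

This is a bounded integer knapsack.
3×U, 4×H, and 1×W: price 41 ≤ 43, reach 3·7 + 4·11 + 1·9 = 74.
2×U, 4×H, and 2×W: price 42 ≤ 43, reach 2·7 + 4·11 + 2·9 = 76.
Best is 76.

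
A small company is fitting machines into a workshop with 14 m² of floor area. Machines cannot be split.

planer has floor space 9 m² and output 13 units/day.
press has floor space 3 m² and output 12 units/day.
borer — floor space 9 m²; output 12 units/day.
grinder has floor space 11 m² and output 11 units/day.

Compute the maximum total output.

press + grinder: floor space 3 + 11 = 14 ≤ 14, output 12 + 11 = 23.
press + borer: floor space 3 + 9 = 12 ≤ 14, output 12 + 12 = 24.
planer + press: floor space 9 + 3 = 12 ≤ 14, output 13 + 12 = 25.
Best is planer and press with total output 25.

25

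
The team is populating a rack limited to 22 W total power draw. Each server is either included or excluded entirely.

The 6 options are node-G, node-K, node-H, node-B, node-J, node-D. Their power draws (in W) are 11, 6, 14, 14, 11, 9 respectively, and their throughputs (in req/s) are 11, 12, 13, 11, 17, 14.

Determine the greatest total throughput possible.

31

This is an integer program with binary decision variables.
Allowing fractional choices, the relaxed optimum would be about 36.8, but servers are indivisible.
node-J + node-D: power draw 11 + 9 = 20 ≤ 22, throughput 17 + 14 = 31.
node-K + node-J: power draw 6 + 11 = 17 ≤ 22, throughput 12 + 17 = 29.
Best is node-J and node-D with total throughput 31.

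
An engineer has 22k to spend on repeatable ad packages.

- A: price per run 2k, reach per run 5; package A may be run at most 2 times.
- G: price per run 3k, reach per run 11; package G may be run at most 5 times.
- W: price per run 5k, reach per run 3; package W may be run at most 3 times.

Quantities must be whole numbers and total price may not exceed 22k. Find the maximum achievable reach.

65

1×A, 5×G, and 1×W: price 22 ≤ 22, reach 1·5 + 5·11 + 1·3 = 63.
2×A and 5×G: price 19 ≤ 22, reach 2·5 + 5·11 = 65.
Best is 65.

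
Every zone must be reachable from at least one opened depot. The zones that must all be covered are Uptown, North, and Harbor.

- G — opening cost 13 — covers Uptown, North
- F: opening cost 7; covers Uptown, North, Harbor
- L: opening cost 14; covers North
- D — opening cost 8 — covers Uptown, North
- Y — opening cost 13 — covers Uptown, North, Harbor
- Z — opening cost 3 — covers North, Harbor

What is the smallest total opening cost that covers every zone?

This is a weighted set-cover instance.
The greedy cost-per-new-zone heuristic would pick Z and F for 10, but a cheaper cover exists.
F alone covers Uptown, North, Harbor — every zone.
Total opening cost: 7.
No cover costs less than 7.

7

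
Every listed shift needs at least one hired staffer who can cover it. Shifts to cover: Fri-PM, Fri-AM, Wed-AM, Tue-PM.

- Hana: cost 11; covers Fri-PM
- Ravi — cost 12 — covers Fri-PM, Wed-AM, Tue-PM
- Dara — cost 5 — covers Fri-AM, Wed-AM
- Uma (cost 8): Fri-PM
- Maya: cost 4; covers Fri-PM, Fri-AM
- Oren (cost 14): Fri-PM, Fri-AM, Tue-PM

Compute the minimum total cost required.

16

This is an integer covering problem.
Choose Ravi and Maya: together they cover Fri-PM, Fri-AM, Wed-AM, Tue-PM — every shift.
Total cost: 12 + 4 = 16.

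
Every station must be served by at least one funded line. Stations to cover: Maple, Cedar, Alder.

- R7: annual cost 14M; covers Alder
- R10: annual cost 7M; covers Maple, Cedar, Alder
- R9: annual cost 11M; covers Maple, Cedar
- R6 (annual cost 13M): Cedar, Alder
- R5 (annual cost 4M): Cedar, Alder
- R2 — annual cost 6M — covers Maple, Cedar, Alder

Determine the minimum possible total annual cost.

6

This is an integer covering problem.
The greedy cost-per-new-station heuristic would pick R5 and R2 for 10, but a cheaper cover exists.
R2 alone covers Maple, Cedar, Alder — every station.
Total annual cost: 6.
No cover costs less than 6.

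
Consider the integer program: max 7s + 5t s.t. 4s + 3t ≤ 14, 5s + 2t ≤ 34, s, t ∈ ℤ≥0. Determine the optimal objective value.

24

Relaxing integrality, the LP optimum is 24.50 at (s,t) = (3.5, 0), which is not an integer point.
(s,t)=(2,2): 4·2+3·2=14≤14, 5·2+2·2=14≤34, objective 24.
(s,t)=(1,3): 4·1+3·3=13≤14, 5·1+2·3=11≤34, objective 22.
(s,t)=(3,0): 4·3+3·0=12≤14, 5·3+2·0=15≤34, objective 21.
No feasible integer point exceeds 24.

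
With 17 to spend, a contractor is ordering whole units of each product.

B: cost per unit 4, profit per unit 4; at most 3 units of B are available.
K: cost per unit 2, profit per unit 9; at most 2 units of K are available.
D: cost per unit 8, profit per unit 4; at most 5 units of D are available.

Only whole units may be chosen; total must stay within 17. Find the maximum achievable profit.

30

K has the best ratio (9/2); taking only K gives at most 2×9 = 18 (stopped by the supply cap of 2).
Mixing does better — 3×B and 2×K: cost 16 ≤ 17, profit 3·4 + 2·9 = 30.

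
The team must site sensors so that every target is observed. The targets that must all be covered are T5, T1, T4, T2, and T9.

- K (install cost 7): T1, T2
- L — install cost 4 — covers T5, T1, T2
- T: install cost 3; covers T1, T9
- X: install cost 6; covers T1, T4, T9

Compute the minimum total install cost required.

The greedy cost-per-new-target heuristic would pick L, T, and X for 13, but a cheaper cover exists.
Choose L and X: together they cover T5, T1, T4, T2, T9 — every target.
Total install cost: 4 + 6 = 10.
No cover costs less than 10.

10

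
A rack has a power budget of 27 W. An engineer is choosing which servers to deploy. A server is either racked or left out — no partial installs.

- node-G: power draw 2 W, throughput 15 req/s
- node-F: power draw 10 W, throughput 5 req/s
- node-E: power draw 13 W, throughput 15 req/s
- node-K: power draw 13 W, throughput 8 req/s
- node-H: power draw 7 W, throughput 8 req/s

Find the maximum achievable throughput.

Take node-G, node-E, and node-H: power draw 2 + 13 + 7 = 22 ≤ 27, throughput 15 + 15 + 8 = 38.
No other feasible combination does better.

38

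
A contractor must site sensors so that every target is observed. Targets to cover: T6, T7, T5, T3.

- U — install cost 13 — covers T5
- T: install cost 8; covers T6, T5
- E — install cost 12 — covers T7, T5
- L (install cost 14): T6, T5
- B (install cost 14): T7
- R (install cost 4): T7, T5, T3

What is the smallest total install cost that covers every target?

12

Choose T and R: together they cover T6, T7, T5, T3 — every target.
Total install cost: 8 + 4 = 12.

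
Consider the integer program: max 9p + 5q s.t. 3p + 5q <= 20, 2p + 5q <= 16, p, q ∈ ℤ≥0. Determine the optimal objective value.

54

Relaxing integrality, the LP optimum is 60.00 at (p,q) = (6.67, 0), which is not an integer point.
(p,q)=(6,0): 3·6+5·0=18≤20, 2·6+5·0=12≤16, objective 54.
(p,q)=(5,1): 3·5+5·1=20≤20, 2·5+5·1=15≤16, objective 50.
The best lattice point is (6,0), giving 54.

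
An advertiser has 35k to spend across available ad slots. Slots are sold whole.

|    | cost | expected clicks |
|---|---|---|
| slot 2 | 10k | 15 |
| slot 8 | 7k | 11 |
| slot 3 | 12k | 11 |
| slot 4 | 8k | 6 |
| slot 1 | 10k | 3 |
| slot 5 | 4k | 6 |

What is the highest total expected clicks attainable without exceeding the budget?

43

Treat it as a binary knapsack problem.
Take slot 2, slot 8, slot 3, and slot 5: cost 10 + 7 + 12 + 4 = 33 ≤ 35, expected clicks 15 + 11 + 11 + 6 = 43.
No other feasible combination does better.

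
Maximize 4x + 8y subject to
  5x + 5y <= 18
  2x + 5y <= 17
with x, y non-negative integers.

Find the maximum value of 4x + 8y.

(x,y)=(0,3): 5·0+5·3=15≤18, 2·0+5·3=15≤17, objective 24.
(x,y)=(1,2): 5·1+5·2=15≤18, 2·1+5·2=12≤17, objective 20.
(x,y)=(0,2): 5·0+5·2=10≤18, 2·0+5·2=10≤17, objective 16.
Maximum is 24 at (x,y)=(0,3).

24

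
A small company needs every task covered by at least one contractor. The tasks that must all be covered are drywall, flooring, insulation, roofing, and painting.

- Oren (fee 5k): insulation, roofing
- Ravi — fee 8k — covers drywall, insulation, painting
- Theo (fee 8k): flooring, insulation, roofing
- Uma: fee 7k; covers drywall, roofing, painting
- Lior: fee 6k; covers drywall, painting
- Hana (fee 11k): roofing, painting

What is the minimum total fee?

14

The greedy cost-per-new-task heuristic would pick Uma and Theo for 15, but a cheaper cover exists.
Choose Theo and Lior: together they cover drywall, flooring, insulation, roofing, painting — every task.
Total fee: 8 + 6 = 14.
No cover costs less than 14.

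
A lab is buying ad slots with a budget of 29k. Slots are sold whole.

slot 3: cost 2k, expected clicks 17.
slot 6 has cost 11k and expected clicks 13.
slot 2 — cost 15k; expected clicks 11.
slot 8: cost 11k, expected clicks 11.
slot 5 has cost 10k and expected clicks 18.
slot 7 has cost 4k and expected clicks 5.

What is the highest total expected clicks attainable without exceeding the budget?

53

Take slot 3, slot 6, slot 5, and slot 7: cost 2 + 11 + 10 + 4 = 27 ≤ 29, expected clicks 17 + 13 + 18 + 5 = 53.
No other feasible combination does better.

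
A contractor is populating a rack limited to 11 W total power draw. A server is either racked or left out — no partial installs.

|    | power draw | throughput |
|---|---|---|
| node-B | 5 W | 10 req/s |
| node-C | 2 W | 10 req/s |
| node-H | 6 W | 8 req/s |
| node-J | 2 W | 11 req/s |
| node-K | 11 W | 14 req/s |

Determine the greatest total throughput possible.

Allowing fractional choices, the relaxed optimum would be about 33.7, but servers are indivisible.
node-C + node-H + node-J: power draw 2 + 6 + 2 = 10 ≤ 11, throughput 10 + 8 + 11 = 29.
node-C + node-J: power draw 2 + 2 = 4 ≤ 11, throughput 10 + 11 = 21.
node-B + node-C + node-J: power draw 5 + 2 + 2 = 9 ≤ 11, throughput 10 + 10 + 11 = 31.
Best is node-B, node-C, and node-J with total throughput 31.

31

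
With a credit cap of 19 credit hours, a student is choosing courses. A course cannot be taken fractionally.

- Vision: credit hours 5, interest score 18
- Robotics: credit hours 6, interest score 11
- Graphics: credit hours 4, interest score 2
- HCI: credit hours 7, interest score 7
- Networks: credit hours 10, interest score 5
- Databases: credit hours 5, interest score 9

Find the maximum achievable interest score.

This is a 0-1 knapsack instance.
Allowing fractional choices, the relaxed optimum would be about 41.0, but courses are indivisible.
Vision + HCI + Databases: credit hours 5 + 7 + 5 = 17 ≤ 19, interest score 18 + 7 + 9 = 34.
Vision + Robotics + HCI: credit hours 5 + 6 + 7 = 18 ≤ 19, interest score 18 + 11 + 7 = 36.
Vision + Robotics + Databases: credit hours 5 + 6 + 5 = 16 ≤ 19, interest score 18 + 11 + 9 = 38.
Best is Vision, Robotics, and Databases with total interest score 38.

38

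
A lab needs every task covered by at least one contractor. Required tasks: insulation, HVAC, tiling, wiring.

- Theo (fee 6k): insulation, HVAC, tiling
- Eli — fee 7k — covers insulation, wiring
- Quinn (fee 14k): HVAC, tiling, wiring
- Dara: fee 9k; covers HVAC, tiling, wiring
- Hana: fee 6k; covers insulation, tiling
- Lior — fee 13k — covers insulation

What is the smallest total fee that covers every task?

Choose Theo and Eli: together they cover insulation, HVAC, tiling, wiring — every task.
Total fee: 6 + 7 = 13.
No cover costs less than 13.

13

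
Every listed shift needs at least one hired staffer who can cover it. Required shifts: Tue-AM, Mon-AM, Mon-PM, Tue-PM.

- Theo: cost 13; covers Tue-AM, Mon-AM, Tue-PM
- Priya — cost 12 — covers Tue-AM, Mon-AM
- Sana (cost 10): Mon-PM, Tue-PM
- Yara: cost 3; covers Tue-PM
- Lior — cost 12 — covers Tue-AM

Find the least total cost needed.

22

Choose Priya and Sana: together they cover Tue-AM, Mon-AM, Mon-PM, Tue-PM — every shift.
Total cost: 12 + 10 = 22.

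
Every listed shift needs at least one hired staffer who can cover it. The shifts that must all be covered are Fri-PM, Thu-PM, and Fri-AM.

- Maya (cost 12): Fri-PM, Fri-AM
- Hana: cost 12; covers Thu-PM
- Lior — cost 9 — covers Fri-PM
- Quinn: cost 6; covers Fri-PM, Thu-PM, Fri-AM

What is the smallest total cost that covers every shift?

Quinn alone covers Fri-PM, Thu-PM, Fri-AM — every shift.
Total cost: 6.

6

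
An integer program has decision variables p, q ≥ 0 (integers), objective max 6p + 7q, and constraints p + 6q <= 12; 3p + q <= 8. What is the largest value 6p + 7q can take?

19

Relaxing integrality, the LP optimum is 24.24 at (p,q) = (2.12, 1.65), which is not an integer point.
(p,q)=(2,1): 1·2+6·1=8≤12, 3·2+1·1=7≤8, objective 19.
(p,q)=(1,1): 1·1+6·1=7≤12, 3·1+1·1=4≤8, objective 13.
No feasible integer point exceeds 19.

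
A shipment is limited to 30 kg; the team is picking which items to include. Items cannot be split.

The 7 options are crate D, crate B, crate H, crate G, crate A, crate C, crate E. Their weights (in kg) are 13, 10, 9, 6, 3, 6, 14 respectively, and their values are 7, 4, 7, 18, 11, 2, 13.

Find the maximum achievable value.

44

Allowing fractional choices, the relaxed optimum would be about 47.4, but items are indivisible.
crate G + crate A + crate E: weight 6 + 3 + 14 = 23 ≤ 30, value 18 + 11 + 13 = 42.
crate B + crate H + crate G + crate A: weight 10 + 9 + 6 + 3 = 28 ≤ 30, value 4 + 7 + 18 + 11 = 40.
crate G + crate A + crate C + crate E: weight 6 + 3 + 6 + 14 = 29 ≤ 30, value 18 + 11 + 2 + 13 = 44.
Best is crate G, crate A, crate C, and crate E with total value 44.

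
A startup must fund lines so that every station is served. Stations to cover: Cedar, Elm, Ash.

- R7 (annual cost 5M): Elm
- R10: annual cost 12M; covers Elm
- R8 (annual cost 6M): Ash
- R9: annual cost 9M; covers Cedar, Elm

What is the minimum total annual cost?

15

Choose R8 and R9: together they cover Cedar, Elm, Ash — every station.
Total annual cost: 6 + 9 = 15.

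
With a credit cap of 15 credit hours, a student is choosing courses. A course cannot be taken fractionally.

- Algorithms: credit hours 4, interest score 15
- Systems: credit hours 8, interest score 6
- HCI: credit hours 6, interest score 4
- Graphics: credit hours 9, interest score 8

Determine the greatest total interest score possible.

Take Algorithms and Graphics: credit hours 4 + 9 = 13 ≤ 15, interest score 15 + 8 = 23.
No other feasible combination does better.

23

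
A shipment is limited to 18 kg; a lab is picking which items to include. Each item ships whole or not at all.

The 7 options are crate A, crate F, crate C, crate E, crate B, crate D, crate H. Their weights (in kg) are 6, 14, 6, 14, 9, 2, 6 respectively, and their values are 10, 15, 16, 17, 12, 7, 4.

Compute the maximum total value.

Allowing fractional choices, the relaxed optimum would be about 38.3, but items are indivisible.
crate C + crate B + crate D: weight 6 + 9 + 2 = 17 ≤ 18, value 16 + 12 + 7 = 35.
crate A + crate C + crate H: weight 6 + 6 + 6 = 18 ≤ 18, value 10 + 16 + 4 = 30.
crate A + crate C + crate D: weight 6 + 6 + 2 = 14 ≤ 18, value 10 + 16 + 7 = 33.
Best is crate C, crate B, and crate D with total value 35.

35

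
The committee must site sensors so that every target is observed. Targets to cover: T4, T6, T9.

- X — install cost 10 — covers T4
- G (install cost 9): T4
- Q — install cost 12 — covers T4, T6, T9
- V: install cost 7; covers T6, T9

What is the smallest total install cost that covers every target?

This is an integer covering problem.
The greedy cost-per-new-target heuristic would pick V and G for 16, but a cheaper cover exists.
Q alone covers T4, T6, T9 — every target.
Total install cost: 12.
No cover costs less than 12.

12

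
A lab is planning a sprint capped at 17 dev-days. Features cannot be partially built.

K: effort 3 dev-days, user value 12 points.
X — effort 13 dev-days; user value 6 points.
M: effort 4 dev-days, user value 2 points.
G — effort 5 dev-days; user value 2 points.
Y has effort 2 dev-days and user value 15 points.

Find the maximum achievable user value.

31

Treat it as a binary knapsack problem.
K + G + Y: effort 3 + 5 + 2 = 10 ≤ 17, user value 12 + 2 + 15 = 29.
K + M + Y: effort 3 + 4 + 2 = 9 ≤ 17, user value 12 + 2 + 15 = 29.
K + M + G + Y: effort 3 + 4 + 5 + 2 = 14 ≤ 17, user value 12 + 2 + 2 + 15 = 31.
Best is K, M, G, and Y with total user value 31.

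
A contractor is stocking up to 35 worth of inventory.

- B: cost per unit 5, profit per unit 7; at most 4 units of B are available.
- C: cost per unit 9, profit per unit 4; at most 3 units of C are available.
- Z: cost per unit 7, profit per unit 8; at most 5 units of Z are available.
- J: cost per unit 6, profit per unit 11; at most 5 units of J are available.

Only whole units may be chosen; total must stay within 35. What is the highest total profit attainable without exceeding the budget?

62

Take 1×B and 5×J: cost 35 ≤ 35, profit 1·7 + 5·11 = 62.
J has the best ratio (11/6) and is taken to its limit of 5; remaining capacity is filled optimally with the others.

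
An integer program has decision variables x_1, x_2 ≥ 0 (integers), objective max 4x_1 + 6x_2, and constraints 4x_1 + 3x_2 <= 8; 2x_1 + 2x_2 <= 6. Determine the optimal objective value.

Relaxing integrality, the LP optimum is 16.00 at (x_1,x_2) = (0, 2.67), which is not an integer point.
(x_1,x_2)=(0,2): 4·0+3·2=6≤8, 2·0+2·2=4≤6, objective 12.
(x_1,x_2)=(1,1): 4·1+3·1=7≤8, 2·1+2·1=4≤6, objective 10.
(x_1,x_2)=(0,1): 4·0+3·1=3≤8, 2·0+2·1=2≤6, objective 6.
No feasible integer point exceeds 12.

12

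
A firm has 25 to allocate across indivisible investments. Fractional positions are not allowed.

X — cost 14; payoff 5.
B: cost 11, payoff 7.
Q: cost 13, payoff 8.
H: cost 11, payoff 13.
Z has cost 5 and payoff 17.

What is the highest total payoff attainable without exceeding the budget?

30

Take H and Z: cost 11 + 5 = 16 ≤ 25, payoff 13 + 17 = 30.
No other feasible combination does better.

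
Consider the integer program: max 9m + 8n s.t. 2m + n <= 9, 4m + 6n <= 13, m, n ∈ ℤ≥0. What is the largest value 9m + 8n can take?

27

(m,n)=(3,0) is feasible, giving 27.
(m,n)=(2,0) is feasible, giving 18.
The best lattice point is (3,0), giving 27.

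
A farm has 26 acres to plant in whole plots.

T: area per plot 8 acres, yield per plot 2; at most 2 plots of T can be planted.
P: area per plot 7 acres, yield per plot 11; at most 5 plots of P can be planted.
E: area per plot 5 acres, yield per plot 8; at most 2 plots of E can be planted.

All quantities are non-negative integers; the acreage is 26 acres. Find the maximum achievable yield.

41

3×P and 1×E: area 26 ≤ 26, yield 3·11 + 1·8 = 41.
2×P and 2×E: area 24 ≤ 26, yield 2·11 + 2·8 = 38.
Best is 41.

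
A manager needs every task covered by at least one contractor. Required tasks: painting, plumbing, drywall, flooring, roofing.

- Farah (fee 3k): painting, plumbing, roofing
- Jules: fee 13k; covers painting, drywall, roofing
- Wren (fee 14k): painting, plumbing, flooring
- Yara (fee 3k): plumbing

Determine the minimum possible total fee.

27

Choose Jules and Wren: together they cover painting, plumbing, drywall, flooring, roofing — every task.
Total fee: 13 + 14 = 27.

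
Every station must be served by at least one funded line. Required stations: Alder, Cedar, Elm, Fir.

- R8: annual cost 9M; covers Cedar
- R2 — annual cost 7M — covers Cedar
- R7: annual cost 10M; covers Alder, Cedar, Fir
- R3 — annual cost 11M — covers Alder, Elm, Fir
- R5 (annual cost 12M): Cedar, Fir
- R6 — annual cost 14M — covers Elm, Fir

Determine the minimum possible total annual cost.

The greedy cost-per-new-station heuristic would pick R7 and R3 for 21, but a cheaper cover exists.
Choose R2 and R3: together they cover Alder, Cedar, Elm, Fir — every station.
Total annual cost: 7 + 11 = 18.
No cover costs less than 18.

18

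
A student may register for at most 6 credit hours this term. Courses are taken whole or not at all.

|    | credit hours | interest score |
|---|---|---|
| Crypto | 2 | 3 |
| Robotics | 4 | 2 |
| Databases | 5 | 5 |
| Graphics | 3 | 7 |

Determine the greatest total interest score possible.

10

This is a 0-1 knapsack instance.
Databases: credit hours 5 ≤ 6, interest score 5.
Graphics: credit hours 3 ≤ 6, interest score 7.
Crypto + Graphics: credit hours 2 + 3 = 5 ≤ 6, interest score 3 + 7 = 10.
Best is Crypto and Graphics with total interest score 10.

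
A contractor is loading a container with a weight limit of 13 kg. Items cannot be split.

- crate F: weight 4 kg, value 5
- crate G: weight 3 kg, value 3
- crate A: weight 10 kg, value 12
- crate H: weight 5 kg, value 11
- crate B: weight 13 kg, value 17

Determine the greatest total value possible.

19

This is a 0-1 knapsack instance.
Allowing fractional choices, the relaxed optimum would be about 21.5, but items are indivisible.
crate F + crate G + crate H: weight 4 + 3 + 5 = 12 ≤ 13, value 5 + 3 + 11 = 19.
crate B: weight 13 ≤ 13, value 17.
crate F + crate H: weight 4 + 5 = 9 ≤ 13, value 5 + 11 = 16.
Best is crate F, crate G, and crate H with total value 19.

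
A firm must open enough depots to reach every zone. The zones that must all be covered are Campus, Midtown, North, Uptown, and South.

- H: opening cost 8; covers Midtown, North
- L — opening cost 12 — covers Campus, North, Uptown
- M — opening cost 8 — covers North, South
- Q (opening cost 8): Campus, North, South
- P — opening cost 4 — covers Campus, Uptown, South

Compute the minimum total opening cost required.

12

Choose H and P: together they cover Campus, Midtown, North, Uptown, South — every zone.
Total opening cost: 8 + 4 = 12.
No cover costs less than 12.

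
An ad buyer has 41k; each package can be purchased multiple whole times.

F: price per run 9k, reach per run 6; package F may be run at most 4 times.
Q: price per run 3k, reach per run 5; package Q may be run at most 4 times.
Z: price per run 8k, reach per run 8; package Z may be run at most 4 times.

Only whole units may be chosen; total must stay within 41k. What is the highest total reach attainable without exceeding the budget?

47

This is a bounded integer knapsack.
Q has the best ratio (5/3); taking only Q gives at most 4×5 = 20 (stopped by the supply cap of 4).
Mixing does better — 3×Q and 4×Z: price 41 ≤ 41, reach 3·5 + 4·8 = 47.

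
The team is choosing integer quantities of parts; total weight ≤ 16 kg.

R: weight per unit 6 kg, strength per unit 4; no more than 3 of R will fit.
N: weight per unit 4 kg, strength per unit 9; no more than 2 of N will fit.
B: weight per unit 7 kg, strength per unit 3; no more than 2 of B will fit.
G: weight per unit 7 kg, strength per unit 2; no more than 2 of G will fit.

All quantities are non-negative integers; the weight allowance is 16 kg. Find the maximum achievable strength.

22

1×R and 2×N: weight 14 ≤ 16, strength 1·4 + 2·9 = 22.
2×N and 1×B: weight 15 ≤ 16, strength 2·9 + 1·3 = 21.
Best is 22.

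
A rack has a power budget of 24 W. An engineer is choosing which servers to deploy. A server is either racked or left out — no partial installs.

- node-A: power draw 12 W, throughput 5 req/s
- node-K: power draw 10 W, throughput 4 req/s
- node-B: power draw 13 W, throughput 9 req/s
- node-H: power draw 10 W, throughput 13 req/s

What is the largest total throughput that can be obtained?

22

Allowing fractional choices, the relaxed optimum would be about 22.4, but servers are indivisible.
node-A + node-H: power draw 12 + 10 = 22 ≤ 24, throughput 5 + 13 = 18.
node-B + node-H: power draw 13 + 10 = 23 ≤ 24, throughput 9 + 13 = 22.
Best is node-B and node-H with total throughput 22.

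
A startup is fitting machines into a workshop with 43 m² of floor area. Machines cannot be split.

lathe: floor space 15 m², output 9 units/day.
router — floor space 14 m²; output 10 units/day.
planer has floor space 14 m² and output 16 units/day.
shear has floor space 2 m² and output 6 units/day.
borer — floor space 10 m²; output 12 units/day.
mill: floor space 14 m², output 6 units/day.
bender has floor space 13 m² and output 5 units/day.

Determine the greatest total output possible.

44

lathe + planer + shear + borer: floor space 15 + 14 + 2 + 10 = 41 ≤ 43, output 9 + 16 + 6 + 12 = 43.
router + planer + shear + borer: floor space 14 + 14 + 2 + 10 = 40 ≤ 43, output 10 + 16 + 6 + 12 = 44.
planer + shear + borer + mill: floor space 14 + 2 + 10 + 14 = 40 ≤ 43, output 16 + 6 + 12 + 6 = 40.
Best is router, planer, shear, and borer with total output 44.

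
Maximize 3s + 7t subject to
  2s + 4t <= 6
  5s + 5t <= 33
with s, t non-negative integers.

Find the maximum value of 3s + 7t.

The continuous relaxation peaks at (0, 1.5) with value 10.50; rounding to a feasible lattice point costs some objective.
(s,t)=(1,1): 2·1+4·1=6≤6, 5·1+5·1=10≤33, objective 10.
(s,t)=(0,1): 2·0+4·1=4≤6, 5·0+5·1=5≤33, objective 7.
No feasible integer point exceeds 10.

10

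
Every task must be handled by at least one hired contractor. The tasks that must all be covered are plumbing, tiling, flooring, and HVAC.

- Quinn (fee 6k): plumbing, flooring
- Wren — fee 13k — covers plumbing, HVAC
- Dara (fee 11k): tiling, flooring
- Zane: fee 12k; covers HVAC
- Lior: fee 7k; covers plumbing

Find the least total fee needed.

24

The greedy cost-per-new-task heuristic would pick Quinn, Dara, and Zane for 29, but a cheaper cover exists.
Choose Wren and Dara: together they cover plumbing, tiling, flooring, HVAC — every task.
Total fee: 13 + 11 = 24.
No cover costs less than 24.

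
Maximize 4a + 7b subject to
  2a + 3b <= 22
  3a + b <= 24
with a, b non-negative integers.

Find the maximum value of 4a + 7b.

50

(a,b)=(2,6): 2·2+3·6=22≤22, 3·2+1·6=12≤24, objective 50.
(a,b)=(0,7): 2·0+3·7=21≤22, 3·0+1·7=7≤24, objective 49.
(a,b)=(3,5): 2·3+3·5=21≤22, 3·3+1·5=14≤24, objective 47.
The best lattice point is (2,6), giving 50.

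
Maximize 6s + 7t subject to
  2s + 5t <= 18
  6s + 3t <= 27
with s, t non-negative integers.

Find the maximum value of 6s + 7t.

The continuous relaxation peaks at (3.38, 2.25) with value 36.00; rounding to a feasible lattice point costs some objective.
(s,t)=(3,2): 2·3+5·2=16≤18, 6·3+3·2=24≤27, objective 32.
(s,t)=(4,1): 2·4+5·1=13≤18, 6·4+3·1=27≤27, objective 31.
(s,t)=(2,2): 2·2+5·2=14≤18, 6·2+3·2=18≤27, objective 26.
Maximum is 32 at (s,t)=(3,2).

32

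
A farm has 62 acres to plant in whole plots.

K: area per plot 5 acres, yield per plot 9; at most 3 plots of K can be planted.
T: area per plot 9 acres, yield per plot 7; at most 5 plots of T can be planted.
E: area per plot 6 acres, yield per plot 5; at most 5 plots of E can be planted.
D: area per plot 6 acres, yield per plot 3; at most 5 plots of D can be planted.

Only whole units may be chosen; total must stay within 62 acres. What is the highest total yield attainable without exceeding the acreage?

This is a bounded integer knapsack.
K has the best ratio (9/5); taking only K gives at most 3×9 = 27 (stopped by the supply cap of 3).
Mixing does better — 3×K, 3×T, and 3×E: area 60 ≤ 62, yield 3·9 + 3·7 + 3·5 = 63.

63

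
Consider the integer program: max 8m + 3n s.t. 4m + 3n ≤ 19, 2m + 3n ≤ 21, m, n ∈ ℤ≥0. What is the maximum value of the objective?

Relaxing integrality, the LP optimum is 38.00 at (m,n) = (4.75, 0), which is not an integer point.
(m,n)=(4,1): 4·4+3·1=19≤19, 2·4+3·1=11≤21, objective 35.
(m,n)=(4,0): 4·4+3·0=16≤19, 2·4+3·0=8≤21, objective 32.
No feasible integer point exceeds 35.

35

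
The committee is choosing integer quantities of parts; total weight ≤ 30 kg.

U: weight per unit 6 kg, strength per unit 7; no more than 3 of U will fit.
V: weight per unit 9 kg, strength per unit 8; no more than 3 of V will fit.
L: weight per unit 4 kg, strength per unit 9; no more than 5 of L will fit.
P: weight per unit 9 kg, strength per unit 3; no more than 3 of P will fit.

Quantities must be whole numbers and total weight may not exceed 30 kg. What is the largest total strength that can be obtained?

53

1×V and 5×L: weight 29 ≤ 30, strength 1·8 + 5·9 = 53.
1×U and 5×L: weight 26 ≤ 30, strength 1·7 + 5·9 = 52.
Best is 53.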